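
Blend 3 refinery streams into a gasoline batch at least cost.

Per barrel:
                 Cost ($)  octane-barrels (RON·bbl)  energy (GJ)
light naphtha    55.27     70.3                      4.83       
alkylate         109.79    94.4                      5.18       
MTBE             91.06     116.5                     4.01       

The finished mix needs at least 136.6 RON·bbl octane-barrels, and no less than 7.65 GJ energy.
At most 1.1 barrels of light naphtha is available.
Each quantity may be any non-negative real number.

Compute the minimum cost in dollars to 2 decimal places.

$112.66

Let x1 = barrels of light naphtha, x2 = barrels of alkylate, x3 = barrels of MTBE.
min 55.27x1 + 109.79x2 + 91.06x3 s.t.:
  70.3x1 + 94.4x2 + 116.5x3 ≥ 136.6   (octane-barrels)
  4.83x1 + 5.18x2 + 4.01x3 ≥ 7.65   (energy)
  x1 ≤ 1.1
  x1, x2, x3 ≥ 0.
The optimal mix uses every input. Binding constraints: octane-barrels, energy, the light naphtha cap.
Solving gives x1 = 1.1, x2 = 0.15377, x3 = 0.38415.
Total cost: 55.27·1.1 + 109.79·0.15377 + 91.06·0.38415 = 112.6601.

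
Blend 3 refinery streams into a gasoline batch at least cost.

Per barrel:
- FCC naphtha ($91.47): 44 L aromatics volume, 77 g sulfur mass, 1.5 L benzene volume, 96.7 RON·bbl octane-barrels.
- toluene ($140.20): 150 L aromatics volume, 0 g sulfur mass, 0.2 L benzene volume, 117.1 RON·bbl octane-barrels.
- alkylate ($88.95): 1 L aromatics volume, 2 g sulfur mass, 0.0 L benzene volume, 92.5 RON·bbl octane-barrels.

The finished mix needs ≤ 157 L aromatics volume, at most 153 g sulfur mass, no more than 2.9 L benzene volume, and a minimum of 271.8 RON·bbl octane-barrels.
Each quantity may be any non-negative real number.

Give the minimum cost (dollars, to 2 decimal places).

This is a linear program. Let x1 = barrels of FCC naphtha, x2 = barrels of toluene, x3 = barrels of alkylate.
Minimise 91.47x1 + 140.2x2 + 88.95x3 with:
  44x1 + 150x2 + 1x3 ≤ 157   (aromatics volume)
  77x1 + 2x3 ≤ 153   (sulfur mass)
  1.5x1 + 0.2x2 ≤ 2.9   (benzene volume)
  96.7x1 + 117.1x2 + 92.5x3 ≥ 271.8   (octane-barrels)
  x1, x2, x3 ≥ 0.
At the optimum only FCC naphtha, alkylate are positive (toluene = 0). Binding constraints: benzene volume and octane-barrels.
Solving gives x1 = 1.9333, x3 = 0.91726.
Cost = 91.47·1.9333 + 88.95·0.91726 = 258.4292.

$258.43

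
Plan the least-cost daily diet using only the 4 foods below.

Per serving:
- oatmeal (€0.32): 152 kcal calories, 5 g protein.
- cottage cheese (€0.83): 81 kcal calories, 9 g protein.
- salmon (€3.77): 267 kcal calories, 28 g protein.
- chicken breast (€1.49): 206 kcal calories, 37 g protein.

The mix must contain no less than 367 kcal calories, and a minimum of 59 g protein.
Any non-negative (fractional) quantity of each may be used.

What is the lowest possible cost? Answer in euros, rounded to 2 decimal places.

€2.41

Let x1 = servings of oatmeal, x2 = servings of cottage cheese, x3 = servings of salmon, x4 = servings of chicken breast.
min 0.32x1 + 0.83x2 + 3.77x3 + 1.49x4 subject to:
  152x1 + 81x2 + 267x3 + 206x4 ≥ 367   (calories)
  5x1 + 9x2 + 28x3 + 37x4 ≥ 59   (protein)
  x1, x2, x3, x4 ≥ 0.
At the optimum only oatmeal, chicken breast are positive (cottage cheese, salmon = 0). There the calories and protein constraints are tight.
Optimal quantities: oatmeal = 0.3102 servings, chicken breast = 1.553 servings.
Hence cost = 0.32·0.3102 + 1.49·1.553 = €2.4132.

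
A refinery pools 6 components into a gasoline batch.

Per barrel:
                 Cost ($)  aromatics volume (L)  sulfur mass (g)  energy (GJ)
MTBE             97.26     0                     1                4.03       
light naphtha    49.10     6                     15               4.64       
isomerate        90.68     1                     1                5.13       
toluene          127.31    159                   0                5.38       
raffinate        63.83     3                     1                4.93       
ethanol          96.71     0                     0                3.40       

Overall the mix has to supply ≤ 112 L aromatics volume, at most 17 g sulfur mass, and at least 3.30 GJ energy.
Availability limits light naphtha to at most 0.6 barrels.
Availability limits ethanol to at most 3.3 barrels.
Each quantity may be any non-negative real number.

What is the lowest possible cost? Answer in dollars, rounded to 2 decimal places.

$36.14

Let x1 = barrels of MTBE, x2 = barrels of light naphtha, x3 = barrels of isomerate, x4 = barrels of toluene, x5 = barrels of raffinate, x6 = barrels of ethanol.
Minimise 97.26x1 + 49.1x2 + 90.68x3 + 127.31x4 + 63.83x5 + 96.71x6 with:
  6x2 + 1x3 + 159x4 + 3x5 ≤ 112   (aromatics volume)
  1x1 + 15x2 + 1x3 + 1x5 ≤ 17   (sulfur mass)
  4.03x1 + 4.64x2 + 5.13x3 + 5.38x4 + 4.93x5 + 3.4x6 ≥ 3.3   (energy)
  x2 ≤ 0.6
  x6 ≤ 3.3
  x1, x2, x3, x4, x5, x6 ≥ 0.
The optimal basis is {light naphtha, raffinate}; MTBE, isomerate, toluene, ethanol drop out. There the energy and the light naphtha cap constraints are tight.
So light naphtha = 0.6 barrels, raffinate = 0.1047 barrels.
Hence cost = 49.1·0.6 + 63.83·0.1047 = $36.1430.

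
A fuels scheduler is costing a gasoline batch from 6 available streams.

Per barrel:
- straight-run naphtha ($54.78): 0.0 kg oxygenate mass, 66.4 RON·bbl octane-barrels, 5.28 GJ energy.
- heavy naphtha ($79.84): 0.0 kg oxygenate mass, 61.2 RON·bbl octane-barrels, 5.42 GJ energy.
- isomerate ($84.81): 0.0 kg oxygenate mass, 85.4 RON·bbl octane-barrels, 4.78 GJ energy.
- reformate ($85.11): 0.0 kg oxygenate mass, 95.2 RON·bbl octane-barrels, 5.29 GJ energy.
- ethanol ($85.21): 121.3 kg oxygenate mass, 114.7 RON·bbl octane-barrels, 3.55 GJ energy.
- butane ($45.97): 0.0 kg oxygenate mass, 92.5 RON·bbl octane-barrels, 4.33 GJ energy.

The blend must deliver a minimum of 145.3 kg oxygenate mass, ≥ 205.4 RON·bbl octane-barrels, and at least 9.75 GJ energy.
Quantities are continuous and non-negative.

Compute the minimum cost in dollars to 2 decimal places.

$159.11

Treat it as an LP. Let x1 = barrels of straight-run naphtha, x2 = barrels of heavy naphtha, x3 = barrels of isomerate, x4 = barrels of reformate, x5 = barrels of ethanol, x6 = barrels of butane.
min 54.78x1 + 79.84x2 + 84.81x3 + 85.11x4 + 85.21x5 + 45.97x6 s.t.:
  121.3x5 ≥ 145.3   (oxygenate mass)
  66.4x1 + 61.2x2 + 85.4x3 + 95.2x4 + 114.7x5 + 92.5x6 ≥ 205.4   (octane-barrels)
  5.28x1 + 5.42x2 + 4.78x3 + 5.29x4 + 3.55x5 + 4.33x6 ≥ 9.75   (energy)
  x1, x2, x3, x4, x5, x6 ≥ 0.
At the optimum only straight-run naphtha, ethanol are positive (heavy naphtha, isomerate, reformate, butane = 0). The oxygenate mass and energy requirements are met with equality.
That vertex is x1 = 1.041, x5 = 1.198.
Hence cost = 54.78·1.041 + 85.21·1.198 = $159.1076.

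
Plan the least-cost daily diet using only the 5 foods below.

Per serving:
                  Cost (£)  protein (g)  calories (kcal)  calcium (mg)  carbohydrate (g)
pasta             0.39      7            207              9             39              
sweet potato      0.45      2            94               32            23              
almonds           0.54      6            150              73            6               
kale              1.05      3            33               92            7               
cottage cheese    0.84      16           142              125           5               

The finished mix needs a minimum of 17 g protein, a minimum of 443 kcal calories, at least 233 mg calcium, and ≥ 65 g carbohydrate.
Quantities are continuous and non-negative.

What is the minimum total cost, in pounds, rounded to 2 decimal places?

This is a linear program. Let x1 = servings of pasta, x2 = servings of sweet potato, x3 = servings of almonds, x4 = servings of kale, x5 = servings of cottage cheese.
min 0.39x1 + 0.45x2 + 0.54x3 + 1.05x4 + 0.84x5 s.t.:
  7x1 + 2x2 + 6x3 + 3x4 + 16x5 ≥ 17   (protein)
  207x1 + 94x2 + 150x3 + 33x4 + 142x5 ≥ 443   (calories)
  9x1 + 32x2 + 73x3 + 92x4 + 125x5 ≥ 233   (calcium)
  39x1 + 23x2 + 6x3 + 7x4 + 5x5 ≥ 65   (carbohydrate)
  x1, x2, x3, x4, x5 ≥ 0.
The minimum-cost mix takes nothing from sweet potato, almonds, kale — only pasta, cottage cheese. Binding constraints: calcium and carbohydrate.
Optimal quantities: pasta = 1.441 servings, cottage cheese = 1.76 servings.
Hence cost = 0.39·1.441 + 0.84·1.76 = £2.0404.

£2.04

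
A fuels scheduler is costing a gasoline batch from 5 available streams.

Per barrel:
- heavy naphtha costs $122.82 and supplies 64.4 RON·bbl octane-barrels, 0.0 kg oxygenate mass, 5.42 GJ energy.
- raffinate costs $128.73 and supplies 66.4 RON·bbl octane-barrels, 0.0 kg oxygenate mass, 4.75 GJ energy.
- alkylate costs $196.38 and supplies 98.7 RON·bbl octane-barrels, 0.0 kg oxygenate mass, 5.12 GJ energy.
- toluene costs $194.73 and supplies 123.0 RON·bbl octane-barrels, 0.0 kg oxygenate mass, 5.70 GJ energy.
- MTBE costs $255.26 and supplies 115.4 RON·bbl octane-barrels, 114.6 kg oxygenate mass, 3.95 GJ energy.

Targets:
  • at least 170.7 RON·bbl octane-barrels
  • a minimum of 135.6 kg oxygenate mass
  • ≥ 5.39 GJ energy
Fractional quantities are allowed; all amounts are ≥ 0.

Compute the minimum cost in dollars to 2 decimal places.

$356.11

This is a linear program. Let x1 = barrels of heavy naphtha, x2 = barrels of raffinate, x3 = barrels of alkylate, x4 = barrels of toluene, x5 = barrels of MTBE.
Minimise 122.82x1 + 128.73x2 + 196.38x3 + 194.73x4 + 255.26x5 s.t.:
  64.4x1 + 66.4x2 + 98.7x3 + 123x4 + 115.4x5 ≥ 170.7   (octane-barrels)
  114.6x5 ≥ 135.6   (oxygenate mass)
  5.42x1 + 4.75x2 + 5.12x3 + 5.7x4 + 3.95x5 ≥ 5.39   (energy)
  x1, x2, x3, x4, x5 ≥ 0.
At the optimum only toluene, MTBE are positive (heavy naphtha, raffinate, alkylate = 0). There the octane-barrels and oxygenate mass constraints are tight.
Optimal quantities: toluene = 0.27767 barrels, MTBE = 1.18325 barrels.
Hence cost = 194.73·0.27767 + 255.26·1.18325 = $356.1071.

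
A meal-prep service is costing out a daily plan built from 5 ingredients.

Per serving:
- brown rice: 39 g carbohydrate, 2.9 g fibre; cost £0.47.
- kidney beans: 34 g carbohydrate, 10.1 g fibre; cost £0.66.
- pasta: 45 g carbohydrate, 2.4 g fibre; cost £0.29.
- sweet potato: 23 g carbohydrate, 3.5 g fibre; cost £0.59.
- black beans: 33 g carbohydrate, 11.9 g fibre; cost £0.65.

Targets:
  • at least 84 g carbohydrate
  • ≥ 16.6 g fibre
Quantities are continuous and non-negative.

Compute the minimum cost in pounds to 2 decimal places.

£1.06

This is a linear program. Let x1 = servings of brown rice, x2 = servings of kidney beans, x3 = servings of pasta, x4 = servings of sweet potato, x5 = servings of black beans.
min 0.47x1 + 0.66x2 + 0.29x3 + 0.59x4 + 0.65x5 with:
  39x1 + 34x2 + 45x3 + 23x4 + 33x5 ≥ 84   (carbohydrate)
  2.9x1 + 10.1x2 + 2.4x3 + 3.5x4 + 11.9x5 ≥ 16.6   (fibre)
  x1, x2, x3, x4, x5 ≥ 0.
The cheapest feasible vertex uses only pasta, black beans; brown rice, kidney beans, sweet potato are not used. Binding constraints: carbohydrate and fibre.
Solving gives x3 = 0.9901, x5 = 1.195.
Total cost: 0.29·0.9901 + 0.65·1.195 = 1.0639.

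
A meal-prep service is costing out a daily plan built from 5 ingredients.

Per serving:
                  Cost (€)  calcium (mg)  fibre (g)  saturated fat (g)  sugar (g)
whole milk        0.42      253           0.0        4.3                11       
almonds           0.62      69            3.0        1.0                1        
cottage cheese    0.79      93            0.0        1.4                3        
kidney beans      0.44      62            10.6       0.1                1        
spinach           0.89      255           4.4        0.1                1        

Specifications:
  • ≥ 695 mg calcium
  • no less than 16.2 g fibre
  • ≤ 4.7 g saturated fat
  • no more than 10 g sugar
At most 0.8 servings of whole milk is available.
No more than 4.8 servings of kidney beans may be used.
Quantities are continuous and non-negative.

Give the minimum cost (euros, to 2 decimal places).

€2.28

Set it up as a linear program. Let x1 = servings of whole milk, x2 = servings of almonds, x3 = servings of cottage cheese, x4 = servings of kidney beans, x5 = servings of spinach.
Minimize 0.42x1 + 0.62x2 + 0.79x3 + 0.44x4 + 0.89x5 subject to:
  253x1 + 69x2 + 93x3 + 62x4 + 255x5 ≥ 695   (calcium)
  3x2 + 10.6x4 + 4.4x5 ≥ 16.2   (fibre)
  4.3x1 + 1x2 + 1.4x3 + 0.1x4 + 0.1x5 ≤ 4.7   (saturated fat)
  11x1 + 1x2 + 3x3 + 1x4 + 1x5 ≤ 10   (sugar)
  x1 ≤ 0.8
  x4 ≤ 4.8
  x1, x2, x3, x4, x5 ≥ 0.
The minimum-cost mix takes nothing from almonds, cottage cheese — only whole milk, kidney beans, spinach. Binding constraints: calcium, fibre, sugar.
That vertex is x1 = 0.6703, x4 = 0.7486, x5 = 1.878.
Hence cost = 0.42·0.6703 + 0.44·0.7486 + 0.89·1.878 = €2.2823.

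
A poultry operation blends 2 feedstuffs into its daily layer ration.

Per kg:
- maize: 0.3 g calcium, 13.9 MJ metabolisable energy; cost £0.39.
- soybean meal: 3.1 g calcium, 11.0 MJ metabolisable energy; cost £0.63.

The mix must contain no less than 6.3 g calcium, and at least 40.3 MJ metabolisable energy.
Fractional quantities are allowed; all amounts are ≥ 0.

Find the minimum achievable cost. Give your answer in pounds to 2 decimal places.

Let x1 = kg of maize, x2 = kg of soybean meal.
Minimise 0.39x1 + 0.63x2 s.t.:
  0.3x1 + 3.1x2 ≥ 6.3   (calcium)
  13.9x1 + 11x2 ≥ 40.3   (metabolisable energy)
  x1, x2 ≥ 0.
Both inputs are positive at the optimum. The calcium and metabolisable energy requirements are met with equality.
Optimal quantities: maize = 1.398 kg, soybean meal = 1.897 kg.
Cost = 0.39·1.398 + 0.63·1.897 = 1.7403.

£1.74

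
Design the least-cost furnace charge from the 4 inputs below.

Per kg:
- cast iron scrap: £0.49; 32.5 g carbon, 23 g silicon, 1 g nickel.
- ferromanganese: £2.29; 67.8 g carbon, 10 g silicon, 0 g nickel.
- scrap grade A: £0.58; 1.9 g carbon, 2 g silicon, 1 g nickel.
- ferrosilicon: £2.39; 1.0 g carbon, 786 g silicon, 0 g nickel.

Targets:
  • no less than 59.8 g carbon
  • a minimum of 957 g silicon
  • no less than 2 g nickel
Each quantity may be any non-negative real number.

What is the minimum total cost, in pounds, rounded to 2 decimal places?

£3.75

This is a linear program. Let x1 = kg of cast iron scrap, x2 = kg of ferromanganese, x3 = kg of scrap grade A, x4 = kg of ferrosilicon.
min 0.49x1 + 2.29x2 + 0.58x3 + 2.39x4 with:
  32.5x1 + 67.8x2 + 1.9x3 + 1x4 ≥ 59.8   (carbon)
  23x1 + 10x2 + 2x3 + 786x4 ≥ 957   (silicon)
  1x1 + 1x3 ≥ 2   (nickel)
  x1, x2, x3, x4 ≥ 0.
The minimum-cost mix takes nothing from ferromanganese, scrap grade A — only cast iron scrap, ferrosilicon. There the silicon and nickel constraints are tight.
Optimal quantities: cast iron scrap = 2 kg, ferrosilicon = 1.159 kg.
Objective = 0.49·2 + 2.39·1.159 = 3.7500.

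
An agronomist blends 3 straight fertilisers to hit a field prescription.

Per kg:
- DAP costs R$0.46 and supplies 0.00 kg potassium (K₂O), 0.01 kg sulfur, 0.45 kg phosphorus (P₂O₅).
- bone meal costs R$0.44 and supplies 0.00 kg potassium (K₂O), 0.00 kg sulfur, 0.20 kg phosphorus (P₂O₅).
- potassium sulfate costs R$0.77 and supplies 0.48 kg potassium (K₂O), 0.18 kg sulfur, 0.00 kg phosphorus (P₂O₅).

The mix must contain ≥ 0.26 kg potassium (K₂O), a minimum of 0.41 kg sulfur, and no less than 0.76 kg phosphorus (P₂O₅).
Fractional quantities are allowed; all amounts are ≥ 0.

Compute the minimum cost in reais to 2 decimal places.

Treat it as an LP. Let x1 = kg of DAP, x2 = kg of bone meal, x3 = kg of potassium sulfate.
Minimise 0.46x1 + 0.44x2 + 0.77x3 subject to:
  0.48x3 ≥ 0.26   (potassium (K₂O))
  0.01x1 + 0.18x3 ≥ 0.41   (sulfur)
  0.45x1 + 0.2x2 ≥ 0.76   (phosphorus (P₂O₅))
  x1, x2, x3 ≥ 0.
The minimum-cost mix takes nothing from bone meal — only DAP, potassium sulfate. There the sulfur and phosphorus (P₂O₅) constraints are tight.
Optimal quantities: DAP = 1.689 kg, potassium sulfate = 2.184 kg.
Cost = 0.46·1.689 + 0.77·2.184 = 2.4586.

R$2.46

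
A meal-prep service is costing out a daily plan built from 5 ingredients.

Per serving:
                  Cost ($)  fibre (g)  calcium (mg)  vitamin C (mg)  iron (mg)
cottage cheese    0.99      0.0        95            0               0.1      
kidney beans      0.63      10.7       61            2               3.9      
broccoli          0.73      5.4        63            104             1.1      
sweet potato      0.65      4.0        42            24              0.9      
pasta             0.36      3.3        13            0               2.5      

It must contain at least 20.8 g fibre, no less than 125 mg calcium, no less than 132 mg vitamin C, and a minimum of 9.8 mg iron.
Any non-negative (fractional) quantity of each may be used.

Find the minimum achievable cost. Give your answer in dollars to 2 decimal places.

Let x1 = servings of cottage cheese, x2 = servings of kidney beans, x3 = servings of broccoli, x4 = servings of sweet potato, x5 = servings of pasta.
Minimise 0.99x1 + 0.63x2 + 0.73x3 + 0.65x4 + 0.36x5 s.t.:
  10.7x2 + 5.4x3 + 4x4 + 3.3x5 ≥ 20.8   (fibre)
  95x1 + 61x2 + 63x3 + 42x4 + 13x5 ≥ 125   (calcium)
  2x2 + 104x3 + 24x4 ≥ 132   (vitamin C)
  0.1x1 + 3.9x2 + 1.1x3 + 0.9x4 + 2.5x5 ≥ 9.8   (iron)
  x1, x2, x3, x4, x5 ≥ 0.
The optimal basis is {kidney beans, broccoli, pasta}; cottage cheese, sweet potato drop out. Binding constraints: fibre, vitamin C, iron.
So kidney beans = 0.521 servings, broccoli = 1.259 servings, pasta = 2.553 servings.
Hence cost = 0.63·0.521 + 0.73·1.259 + 0.36·2.553 = $2.1664.

$2.17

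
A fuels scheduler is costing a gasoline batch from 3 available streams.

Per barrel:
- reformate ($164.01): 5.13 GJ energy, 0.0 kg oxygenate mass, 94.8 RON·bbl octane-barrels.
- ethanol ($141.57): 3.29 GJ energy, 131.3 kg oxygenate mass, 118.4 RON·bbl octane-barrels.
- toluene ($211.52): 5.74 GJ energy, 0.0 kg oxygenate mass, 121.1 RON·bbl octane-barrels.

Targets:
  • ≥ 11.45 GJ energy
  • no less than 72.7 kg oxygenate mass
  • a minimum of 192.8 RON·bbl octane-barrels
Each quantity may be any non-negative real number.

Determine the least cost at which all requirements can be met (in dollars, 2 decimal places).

$386.21

Let x1 = barrels of reformate, x2 = barrels of ethanol, x3 = barrels of toluene.
Minimize 164.01x1 + 141.57x2 + 211.52x3 s.t.:
  5.13x1 + 3.29x2 + 5.74x3 ≥ 11.45   (energy)
  131.3x2 ≥ 72.7   (oxygenate mass)
  94.8x1 + 118.4x2 + 121.1x3 ≥ 192.8   (octane-barrels)
  x1, x2, x3 ≥ 0.
The minimum-cost mix takes nothing from toluene — only reformate, ethanol. Binding constraints: energy and oxygenate mass.
So reformate = 1.87687 barrels, ethanol = 0.553694 barrels.
Hence cost = 164.01·1.87687 + 141.57·0.553694 = $386.2119.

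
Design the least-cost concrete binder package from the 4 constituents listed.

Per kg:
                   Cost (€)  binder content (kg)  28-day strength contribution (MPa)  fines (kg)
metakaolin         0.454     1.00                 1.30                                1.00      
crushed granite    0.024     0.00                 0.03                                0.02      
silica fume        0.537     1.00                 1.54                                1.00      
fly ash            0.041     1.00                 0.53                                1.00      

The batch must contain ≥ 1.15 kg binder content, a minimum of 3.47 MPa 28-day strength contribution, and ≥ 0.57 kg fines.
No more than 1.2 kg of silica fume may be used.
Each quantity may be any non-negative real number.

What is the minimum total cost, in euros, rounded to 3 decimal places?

€0.268

Set it up as a linear program. Let x1 = kg of metakaolin, x2 = kg of crushed granite, x3 = kg of silica fume, x4 = kg of fly ash.
Minimize 0.454x1 + 0.024x2 + 0.537x3 + 0.041x4 s.t.:
  1x1 + 1x3 + 1x4 ≥ 1.15   (binder content)
  1.3x1 + 0.03x2 + 1.54x3 + 0.53x4 ≥ 3.47   (28-day strength contribution)
  1x1 + 0.02x2 + 1x3 + 1x4 ≥ 0.57   (fines)
  x3 ≤ 1.2
  x1, x2, x3, x4 ≥ 0.
The optimal basis is {fly ash}; metakaolin, crushed granite, silica fume drop out. Binding constraint: 28-day strength contribution.
Optimal quantities: fly ash = 6.547 kg.
Objective = 0.041·6.547 = 0.26843.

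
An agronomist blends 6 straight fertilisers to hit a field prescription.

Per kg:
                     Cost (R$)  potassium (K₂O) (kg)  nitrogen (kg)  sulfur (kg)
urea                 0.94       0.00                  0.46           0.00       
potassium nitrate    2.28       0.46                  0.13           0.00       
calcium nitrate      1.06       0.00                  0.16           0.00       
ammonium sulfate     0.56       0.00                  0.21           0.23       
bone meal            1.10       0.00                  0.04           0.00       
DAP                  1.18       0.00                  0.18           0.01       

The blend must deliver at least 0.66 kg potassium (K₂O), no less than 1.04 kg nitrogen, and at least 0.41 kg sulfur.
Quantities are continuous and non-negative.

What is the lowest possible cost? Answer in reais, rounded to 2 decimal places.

Set it up as a linear program. Let x1 = kg of urea, x2 = kg of potassium nitrate, x3 = kg of calcium nitrate, x4 = kg of ammonium sulfate, x5 = kg of bone meal, x6 = kg of DAP.
Minimise 0.94x1 + 2.28x2 + 1.06x3 + 0.56x4 + 1.1x5 + 1.18x6 subject to:
  0.46x2 ≥ 0.66   (potassium (K₂O))
  0.46x1 + 0.13x2 + 0.16x3 + 0.21x4 + 0.04x5 + 0.18x6 ≥ 1.04   (nitrogen)
  0.23x4 + 0.01x6 ≥ 0.41   (sulfur)
  x1, x2, x3, x4, x5, x6 ≥ 0.
At the optimum only urea, potassium nitrate, ammonium sulfate are positive (calcium nitrate, bone meal, DAP = 0). The potassium (K₂O), nitrogen, sulfur requirements are met with equality.
Solving gives x1 = 1.042, x2 = 1.435, x4 = 1.783.
Total cost: 0.94·1.042 + 2.28·1.435 + 0.56·1.783 = 5.2498.

R$5.25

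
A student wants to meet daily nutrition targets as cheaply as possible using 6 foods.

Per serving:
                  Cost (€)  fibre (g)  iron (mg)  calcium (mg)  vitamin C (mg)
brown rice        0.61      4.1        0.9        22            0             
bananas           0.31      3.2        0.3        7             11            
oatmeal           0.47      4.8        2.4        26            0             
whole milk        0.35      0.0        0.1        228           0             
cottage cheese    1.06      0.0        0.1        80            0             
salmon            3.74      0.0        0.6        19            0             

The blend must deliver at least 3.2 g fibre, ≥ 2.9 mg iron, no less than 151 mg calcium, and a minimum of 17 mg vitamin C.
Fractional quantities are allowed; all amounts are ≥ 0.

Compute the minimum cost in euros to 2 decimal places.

Let x1 = servings of brown rice, x2 = servings of bananas, x3 = servings of oatmeal, x4 = servings of whole milk, x5 = servings of cottage cheese, x6 = servings of salmon.
Minimise 0.61x1 + 0.31x2 + 0.47x3 + 0.35x4 + 1.06x5 + 3.74x6 with:
  4.1x1 + 3.2x2 + 4.8x3 ≥ 3.2   (fibre)
  0.9x1 + 0.3x2 + 2.4x3 + 0.1x4 + 0.1x5 + 0.6x6 ≥ 2.9   (iron)
  22x1 + 7x2 + 26x3 + 228x4 + 80x5 + 19x6 ≥ 151   (calcium)
  11x2 ≥ 17   (vitamin C)
  x1, x2, x3, x4, x5, x6 ≥ 0.
At the optimum only bananas, oatmeal, whole milk are positive (brown rice, cottage cheese, salmon = 0). The iron, calcium, vitamin C requirements are met with equality.
That vertex is x2 = 1.545, x3 = 0.9943, x4 = 0.5015.
Hence cost = 0.31·1.545 + 0.47·0.9943 + 0.35·0.5015 = €1.1218.

€1.12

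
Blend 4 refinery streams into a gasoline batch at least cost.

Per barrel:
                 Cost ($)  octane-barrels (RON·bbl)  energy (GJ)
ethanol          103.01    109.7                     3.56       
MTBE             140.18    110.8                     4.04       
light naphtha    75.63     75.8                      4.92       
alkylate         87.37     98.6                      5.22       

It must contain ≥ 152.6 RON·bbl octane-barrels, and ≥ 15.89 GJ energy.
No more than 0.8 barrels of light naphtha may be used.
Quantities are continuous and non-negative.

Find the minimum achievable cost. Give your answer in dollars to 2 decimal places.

Let x1 = barrels of ethanol, x2 = barrels of MTBE, x3 = barrels of light naphtha, x4 = barrels of alkylate.
min 103.01x1 + 140.18x2 + 75.63x3 + 87.37x4 s.t.:
  109.7x1 + 110.8x2 + 75.8x3 + 98.6x4 ≥ 152.6   (octane-barrels)
  3.56x1 + 4.04x2 + 4.92x3 + 5.22x4 ≥ 15.89   (energy)
  x3 ≤ 0.8
  x1, x2, x3, x4 ≥ 0.
The cheapest feasible vertex uses only light naphtha, alkylate; ethanol, MTBE are not used. The energy and the light naphtha cap requirements are met with equality.
Solving gives x3 = 0.8, x4 = 2.29.
Cost = 75.63·0.8 + 87.37·2.29 = 260.5813.

$260.58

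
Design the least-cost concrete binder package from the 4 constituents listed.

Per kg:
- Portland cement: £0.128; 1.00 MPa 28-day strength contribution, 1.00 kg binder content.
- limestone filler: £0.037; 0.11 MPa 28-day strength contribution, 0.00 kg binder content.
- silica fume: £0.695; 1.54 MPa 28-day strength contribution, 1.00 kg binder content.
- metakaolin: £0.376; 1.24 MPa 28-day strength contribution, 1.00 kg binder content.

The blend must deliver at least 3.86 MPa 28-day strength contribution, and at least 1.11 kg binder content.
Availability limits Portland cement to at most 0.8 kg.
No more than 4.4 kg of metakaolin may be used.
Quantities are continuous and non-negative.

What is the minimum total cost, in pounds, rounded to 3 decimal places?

This is a linear program. Let x1 = kg of Portland cement, x2 = kg of limestone filler, x3 = kg of silica fume, x4 = kg of metakaolin.
Minimise 0.128x1 + 0.037x2 + 0.695x3 + 0.376x4 with:
  1x1 + 0.11x2 + 1.54x3 + 1.24x4 ≥ 3.86   (28-day strength contribution)
  1x1 + 1x3 + 1x4 ≥ 1.11   (binder content)
  x1 ≤ 0.8
  x4 ≤ 4.4
  x1, x2, x3, x4 ≥ 0.
The optimal basis is {Portland cement, metakaolin}; limestone filler, silica fume drop out. There the 28-day strength contribution and the Portland cement cap constraints are tight.
So Portland cement = 0.8 kg, metakaolin = 2.468 kg.
Hence cost = 0.128·0.8 + 0.376·2.468 = £1.03037.

£1.030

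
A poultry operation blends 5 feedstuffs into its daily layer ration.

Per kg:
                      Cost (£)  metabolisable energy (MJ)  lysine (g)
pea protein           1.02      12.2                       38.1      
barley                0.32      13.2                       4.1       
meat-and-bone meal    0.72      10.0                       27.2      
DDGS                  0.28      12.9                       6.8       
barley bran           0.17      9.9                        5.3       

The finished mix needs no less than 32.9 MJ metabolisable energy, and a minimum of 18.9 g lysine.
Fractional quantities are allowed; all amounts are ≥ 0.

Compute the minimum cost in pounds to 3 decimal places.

Let x1 = kg of pea protein, x2 = kg of barley, x3 = kg of meat-and-bone meal, x4 = kg of DDGS, x5 = kg of barley bran.
Minimise 1.02x1 + 0.32x2 + 0.72x3 + 0.28x4 + 0.17x5 subject to:
  12.2x1 + 13.2x2 + 10x3 + 12.9x4 + 9.9x5 ≥ 32.9   (metabolisable energy)
  38.1x1 + 4.1x2 + 27.2x3 + 6.8x4 + 5.3x5 ≥ 18.9   (lysine)
  x1, x2, x3, x4, x5 ≥ 0.
At the optimum only meat-and-bone meal, barley bran are positive (pea protein, barley, DDGS = 0). Binding constraints: metabolisable energy and lysine.
Optimal quantities: meat-and-bone meal = 0.05891 kg, barley bran = 3.264 kg.
Total cost: 0.72·0.05891 + 0.17·3.264 = 0.59730.

£0.597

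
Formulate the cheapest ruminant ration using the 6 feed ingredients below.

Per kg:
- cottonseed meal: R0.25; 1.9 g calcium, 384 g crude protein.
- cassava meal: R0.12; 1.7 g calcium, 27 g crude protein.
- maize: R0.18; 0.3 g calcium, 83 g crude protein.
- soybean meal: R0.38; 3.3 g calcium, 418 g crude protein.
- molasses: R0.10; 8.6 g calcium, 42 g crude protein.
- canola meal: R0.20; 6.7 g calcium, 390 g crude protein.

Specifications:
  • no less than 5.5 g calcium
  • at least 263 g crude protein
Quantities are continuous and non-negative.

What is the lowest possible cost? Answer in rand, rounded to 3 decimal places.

Let x1 = kg of cottonseed meal, x2 = kg of cassava meal, x3 = kg of maize, x4 = kg of soybean meal, x5 = kg of molasses, x6 = kg of canola meal.
min 0.25x1 + 0.12x2 + 0.18x3 + 0.38x4 + 0.1x5 + 0.2x6 subject to:
  1.9x1 + 1.7x2 + 0.3x3 + 3.3x4 + 8.6x5 + 6.7x6 ≥ 5.5   (calcium)
  384x1 + 27x2 + 83x3 + 418x4 + 42x5 + 390x6 ≥ 263   (crude protein)
  x1, x2, x3, x4, x5, x6 ≥ 0.
The optimal basis is {molasses, canola meal}; cottonseed meal, cassava meal, maize, soybean meal drop out. There the calcium and crude protein constraints are tight.
Optimal quantities: molasses = 0.1246 kg, canola meal = 0.6609 kg.
Objective = 0.1·0.1246 + 0.2·0.6609 = 0.14464.

R0.145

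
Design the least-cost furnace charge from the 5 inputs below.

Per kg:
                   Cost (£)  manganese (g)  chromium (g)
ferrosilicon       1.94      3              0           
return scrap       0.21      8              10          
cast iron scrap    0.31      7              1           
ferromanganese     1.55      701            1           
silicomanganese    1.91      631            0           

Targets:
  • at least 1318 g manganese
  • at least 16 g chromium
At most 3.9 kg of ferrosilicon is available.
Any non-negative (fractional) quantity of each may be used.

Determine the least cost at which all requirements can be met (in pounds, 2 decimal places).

Set it up as a linear program. Let x1 = kg of ferrosilicon, x2 = kg of return scrap, x3 = kg of cast iron scrap, x4 = kg of ferromanganese, x5 = kg of silicomanganese.
Minimize 1.94x1 + 0.21x2 + 0.31x3 + 1.55x4 + 1.91x5 with:
  3x1 + 8x2 + 7x3 + 701x4 + 631x5 ≥ 1318   (manganese)
  10x2 + 1x3 + 1x4 ≥ 16   (chromium)
  x1 ≤ 3.9
  x1, x2, x3, x4, x5 ≥ 0.
The minimum-cost mix takes nothing from ferrosilicon, cast iron scrap, silicomanganese — only return scrap, ferromanganese. There the manganese and chromium constraints are tight.
Solving gives x2 = 1.414, x4 = 1.864.
Hence cost = 0.21·1.414 + 1.55·1.864 = £3.1861.

£3.19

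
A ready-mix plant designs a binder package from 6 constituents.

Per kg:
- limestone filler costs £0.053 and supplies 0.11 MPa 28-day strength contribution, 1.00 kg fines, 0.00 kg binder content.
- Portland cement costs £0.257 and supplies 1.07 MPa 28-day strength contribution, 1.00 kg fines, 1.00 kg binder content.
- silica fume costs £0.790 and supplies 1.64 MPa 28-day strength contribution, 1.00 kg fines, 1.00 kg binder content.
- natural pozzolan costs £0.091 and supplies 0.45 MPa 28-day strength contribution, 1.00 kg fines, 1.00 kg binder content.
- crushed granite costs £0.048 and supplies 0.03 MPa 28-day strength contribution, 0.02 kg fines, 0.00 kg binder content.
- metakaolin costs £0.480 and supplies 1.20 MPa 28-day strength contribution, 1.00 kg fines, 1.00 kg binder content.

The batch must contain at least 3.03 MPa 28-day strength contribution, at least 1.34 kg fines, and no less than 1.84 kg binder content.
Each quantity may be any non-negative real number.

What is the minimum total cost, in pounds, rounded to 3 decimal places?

This is a linear program. Let x1 = kg of limestone filler, x2 = kg of Portland cement, x3 = kg of silica fume, x4 = kg of natural pozzolan, x5 = kg of crushed granite, x6 = kg of metakaolin.
Minimise 0.053x1 + 0.257x2 + 0.79x3 + 0.091x4 + 0.048x5 + 0.48x6 subject to:
  0.11x1 + 1.07x2 + 1.64x3 + 0.45x4 + 0.03x5 + 1.2x6 ≥ 3.03   (28-day strength contribution)
  1x1 + 1x2 + 1x3 + 1x4 + 0.02x5 + 1x6 ≥ 1.34   (fines)
  1x2 + 1x3 + 1x4 + 1x6 ≥ 1.84   (binder content)
  x1, x2, x3, x4, x5, x6 ≥ 0.
The cheapest feasible vertex uses only natural pozzolan; limestone filler, Portland cement, silica fume, crushed granite, metakaolin are not used. There the 28-day strength contribution constraint is tight.
So natural pozzolan = 6.733 kg.
Cost = 0.091·6.733 = 0.61270.

£0.613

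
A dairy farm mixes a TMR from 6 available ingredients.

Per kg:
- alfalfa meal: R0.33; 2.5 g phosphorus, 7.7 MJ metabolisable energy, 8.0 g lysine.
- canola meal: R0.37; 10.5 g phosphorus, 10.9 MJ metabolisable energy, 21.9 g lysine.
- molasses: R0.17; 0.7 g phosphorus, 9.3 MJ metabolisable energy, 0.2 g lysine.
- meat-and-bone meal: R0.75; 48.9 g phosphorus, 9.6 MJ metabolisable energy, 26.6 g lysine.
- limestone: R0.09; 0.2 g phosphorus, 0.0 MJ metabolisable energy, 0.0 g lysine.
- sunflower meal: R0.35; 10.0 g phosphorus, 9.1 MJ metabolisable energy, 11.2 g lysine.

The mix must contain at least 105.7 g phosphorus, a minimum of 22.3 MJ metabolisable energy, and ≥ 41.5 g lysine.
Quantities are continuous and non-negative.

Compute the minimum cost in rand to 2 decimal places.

R1.65

Let x1 = kg of alfalfa meal, x2 = kg of canola meal, x3 = kg of molasses, x4 = kg of meat-and-bone meal, x5 = kg of limestone, x6 = kg of sunflower meal.
Minimize 0.33x1 + 0.37x2 + 0.17x3 + 0.75x4 + 0.09x5 + 0.35x6 s.t.:
  2.5x1 + 10.5x2 + 0.7x3 + 48.9x4 + 0.2x5 + 10x6 ≥ 105.7   (phosphorus)
  7.7x1 + 10.9x2 + 9.3x3 + 9.6x4 + 9.1x6 ≥ 22.3   (metabolisable energy)
  8x1 + 21.9x2 + 0.2x3 + 26.6x4 + 11.2x6 ≥ 41.5   (lysine)
  x1, x2, x3, x4, x5, x6 ≥ 0.
At the optimum only molasses, meat-and-bone meal are positive (alfalfa meal, canola meal, limestone, sunflower meal = 0). Binding constraints: phosphorus and metabolisable energy.
Optimal quantities: molasses = 0.1691 kg, meat-and-bone meal = 2.159 kg.
Objective = 0.17·0.1691 + 0.75·2.159 = 1.6480.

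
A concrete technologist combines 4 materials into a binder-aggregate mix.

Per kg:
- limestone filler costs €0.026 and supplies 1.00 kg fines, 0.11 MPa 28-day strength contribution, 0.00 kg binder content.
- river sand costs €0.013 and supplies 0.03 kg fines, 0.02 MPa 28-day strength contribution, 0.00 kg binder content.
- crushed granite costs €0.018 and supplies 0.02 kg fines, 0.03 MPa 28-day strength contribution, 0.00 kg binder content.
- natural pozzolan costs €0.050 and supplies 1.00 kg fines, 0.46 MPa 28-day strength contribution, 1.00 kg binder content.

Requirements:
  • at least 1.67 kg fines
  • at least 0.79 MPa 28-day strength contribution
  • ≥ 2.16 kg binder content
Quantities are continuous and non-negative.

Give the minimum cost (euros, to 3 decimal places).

Let x1 = kg of limestone filler, x2 = kg of river sand, x3 = kg of crushed granite, x4 = kg of natural pozzolan.
Minimise 0.026x1 + 0.013x2 + 0.018x3 + 0.05x4 s.t.:
  1x1 + 0.03x2 + 0.02x3 + 1x4 ≥ 1.67   (fines)
  0.11x1 + 0.02x2 + 0.03x3 + 0.46x4 ≥ 0.79   (28-day strength contribution)
  1x4 ≥ 2.16   (binder content)
  x1, x2, x3, x4 ≥ 0.
At the optimum only natural pozzolan is positive (limestone filler, river sand, crushed granite = 0). Binding constraint: binder content.
Optimal quantities: natural pozzolan = 2.16 kg.
Cost = 0.05·2.16 = 0.10800.

€0.108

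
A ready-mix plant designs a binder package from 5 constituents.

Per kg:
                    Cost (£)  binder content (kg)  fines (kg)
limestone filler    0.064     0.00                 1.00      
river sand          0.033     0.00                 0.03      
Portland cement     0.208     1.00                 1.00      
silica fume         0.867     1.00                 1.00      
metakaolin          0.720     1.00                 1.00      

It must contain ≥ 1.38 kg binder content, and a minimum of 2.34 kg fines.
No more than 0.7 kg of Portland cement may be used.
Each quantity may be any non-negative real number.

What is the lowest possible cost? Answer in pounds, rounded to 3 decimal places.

Let x1 = kg of limestone filler, x2 = kg of river sand, x3 = kg of Portland cement, x4 = kg of silica fume, x5 = kg of metakaolin.
Minimise 0.064x1 + 0.033x2 + 0.208x3 + 0.867x4 + 0.72x5 with:
  1x3 + 1x4 + 1x5 ≥ 1.38   (binder content)
  1x1 + 0.03x2 + 1x3 + 1x4 + 1x5 ≥ 2.34   (fines)
  x3 ≤ 0.7
  x1, x2, x3, x4, x5 ≥ 0.
The cheapest feasible vertex uses only limestone filler, Portland cement, metakaolin; river sand, silica fume are not used. Binding constraints: binder content, fines, the Portland cement cap.
Solving gives x1 = 0.96, x3 = 0.7, x5 = 0.68.
Objective = 0.064·0.96 + 0.208·0.7 + 0.72·0.68 = 0.69664.

£0.697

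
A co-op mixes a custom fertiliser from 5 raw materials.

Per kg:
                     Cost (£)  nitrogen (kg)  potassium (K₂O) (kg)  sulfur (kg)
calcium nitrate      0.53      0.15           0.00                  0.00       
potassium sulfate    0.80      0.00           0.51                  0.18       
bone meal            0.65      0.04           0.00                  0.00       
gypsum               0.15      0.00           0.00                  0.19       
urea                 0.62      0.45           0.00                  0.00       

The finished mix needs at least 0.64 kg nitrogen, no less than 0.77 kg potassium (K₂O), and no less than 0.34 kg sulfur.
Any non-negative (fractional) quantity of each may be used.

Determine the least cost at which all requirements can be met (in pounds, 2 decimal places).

Set it up as a linear program. Let x1 = kg of calcium nitrate, x2 = kg of potassium sulfate, x3 = kg of bone meal, x4 = kg of gypsum, x5 = kg of urea.
Minimize 0.53x1 + 0.8x2 + 0.65x3 + 0.15x4 + 0.62x5 s.t.:
  0.15x1 + 0.04x3 + 0.45x5 ≥ 0.64   (nitrogen)
  0.51x2 ≥ 0.77   (potassium (K₂O))
  0.18x2 + 0.19x4 ≥ 0.34   (sulfur)
  x1, x2, x3, x4, x5 ≥ 0.
At the optimum only potassium sulfate, gypsum, urea are positive (calcium nitrate, bone meal = 0). The nitrogen, potassium (K₂O), sulfur requirements are met with equality.
Optimal quantities: potassium sulfate = 1.51 kg, gypsum = 0.3591 kg, urea = 1.422 kg.
Objective = 0.8·1.51 + 0.15·0.3591 + 0.62·1.422 = 2.1435.

£2.14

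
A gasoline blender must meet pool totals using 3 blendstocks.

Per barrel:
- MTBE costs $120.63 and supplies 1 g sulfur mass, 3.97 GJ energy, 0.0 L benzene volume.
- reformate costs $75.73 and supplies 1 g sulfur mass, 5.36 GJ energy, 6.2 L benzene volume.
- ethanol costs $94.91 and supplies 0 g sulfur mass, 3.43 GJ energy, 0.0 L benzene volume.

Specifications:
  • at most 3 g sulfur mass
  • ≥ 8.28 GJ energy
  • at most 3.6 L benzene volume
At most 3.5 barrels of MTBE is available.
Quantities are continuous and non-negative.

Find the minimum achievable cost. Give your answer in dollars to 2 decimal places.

$186.97

Let x1 = barrels of MTBE, x2 = barrels of reformate, x3 = barrels of ethanol.
min 120.63x1 + 75.73x2 + 94.91x3 subject to:
  1x1 + 1x2 ≤ 3   (sulfur mass)
  3.97x1 + 5.36x2 + 3.43x3 ≥ 8.28   (energy)
  6.2x2 ≤ 3.6   (benzene volume)
  x1 ≤ 3.5
  x1, x2, x3 ≥ 0.
The minimum-cost mix takes nothing from MTBE — only reformate, ethanol. The energy and benzene volume requirements are met with equality.
Optimal quantities: reformate = 0.580645 barrels, ethanol = 1.50663 barrels.
Total cost: 75.73·0.580645 + 94.91·1.50663 = 186.9665.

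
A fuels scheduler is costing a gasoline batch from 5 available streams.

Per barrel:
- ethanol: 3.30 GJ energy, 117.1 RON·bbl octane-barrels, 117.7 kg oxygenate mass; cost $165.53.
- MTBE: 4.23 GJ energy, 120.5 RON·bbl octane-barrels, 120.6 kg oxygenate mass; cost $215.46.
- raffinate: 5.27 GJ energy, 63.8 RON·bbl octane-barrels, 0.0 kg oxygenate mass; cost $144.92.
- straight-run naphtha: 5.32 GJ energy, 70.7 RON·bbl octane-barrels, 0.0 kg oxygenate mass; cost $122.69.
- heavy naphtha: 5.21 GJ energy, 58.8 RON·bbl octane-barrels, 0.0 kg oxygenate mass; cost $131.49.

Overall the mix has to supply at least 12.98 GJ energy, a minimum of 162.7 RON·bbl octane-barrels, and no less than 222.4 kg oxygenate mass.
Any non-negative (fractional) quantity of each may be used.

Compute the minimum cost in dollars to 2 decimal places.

$468.32

Set it up as a linear program. Let x1 = barrels of ethanol, x2 = barrels of MTBE, x3 = barrels of raffinate, x4 = barrels of straight-run naphtha, x5 = barrels of heavy naphtha.
Minimize 165.53x1 + 215.46x2 + 144.92x3 + 122.69x4 + 131.49x5 with:
  3.3x1 + 4.23x2 + 5.27x3 + 5.32x4 + 5.21x5 ≥ 12.98   (energy)
  117.1x1 + 120.5x2 + 63.8x3 + 70.7x4 + 58.8x5 ≥ 162.7   (octane-barrels)
  117.7x1 + 120.6x2 ≥ 222.4   (oxygenate mass)
  x1, x2, x3, x4, x5 ≥ 0.
At the optimum only ethanol, straight-run naphtha are positive (MTBE, raffinate, heavy naphtha = 0). The energy and oxygenate mass requirements are met with equality.
That vertex is x1 = 1.8895, x4 = 1.2678.
Objective = 165.53·1.8895 + 122.69·1.2678 = 468.3153.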